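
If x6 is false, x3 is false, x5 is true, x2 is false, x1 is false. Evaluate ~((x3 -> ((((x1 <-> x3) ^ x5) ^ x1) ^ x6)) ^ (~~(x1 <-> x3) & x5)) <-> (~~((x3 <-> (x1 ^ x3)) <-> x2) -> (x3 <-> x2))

True

x1 <-> x3 = False <-> False = True
(x1 <-> x3) ^ x5 = True ^ True = False
((x1 <-> x3) ^ x5) ^ x1 = False ^ False = False
(((x1 <-> x3) ^ x5) ^ x1) ^ x6 = False ^ False = False
x3 -> ((((x1 <-> x3) ^ x5) ^ x1) ^ x6) = False -> False = True
x1 <-> x3 = False <-> False = True
~(x1 <-> x3) = ~True = False
~~(x1 <-> x3) = ~False = True
~~(x1 <-> x3) & x5 = True & True = True
(x3 -> ((((x1 <-> x3) ^ x5) ^ x1) ^ x6)) ^ (~~(x1 <-> x3) & x5) = True ^ True = False
~((x3 -> ((((x1 <-> x3) ^ x5) ^ x1) ^ x6)) ^ (~~(x1 <-> x3) & x5)) = ~False = True
x1 ^ x3 = False ^ False = False
x3 <-> (x1 ^ x3) = False <-> False = True
(x3 <-> (x1 ^ x3)) <-> x2 = True <-> False = False
~((x3 <-> (x1 ^ x3)) <-> x2) = ~False = True
~~((x3 <-> (x1 ^ x3)) <-> x2) = ~True = False
x3 <-> x2 = False <-> False = True
~~((x3 <-> (x1 ^ x3)) <-> x2) -> (x3 <-> x2) = False -> True = True
~((x3 -> ((((x1 <-> x3) ^ x5) ^ x1) ^ x6)) ^ (~~(x1 <-> x3) & x5)) <-> (~~((x3 <-> (x1 ^ x3)) <-> x2) -> (x3 <-> x2)) = True <-> True = True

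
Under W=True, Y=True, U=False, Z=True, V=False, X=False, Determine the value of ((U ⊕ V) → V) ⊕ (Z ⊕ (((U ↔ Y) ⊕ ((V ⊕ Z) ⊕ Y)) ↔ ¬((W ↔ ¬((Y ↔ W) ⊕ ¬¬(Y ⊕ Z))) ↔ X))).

U ⊕ V = False ⊕ False = False
(U ⊕ V) → V = False → False = True
U ↔ Y = False ↔ True = False
V ⊕ Z = False ⊕ True = True
(V ⊕ Z) ⊕ Y = True ⊕ True = False
(U ↔ Y) ⊕ ((V ⊕ Z) ⊕ Y) = False ⊕ False = False
Y ↔ W = True ↔ True = True
Y ⊕ Z = True ⊕ True = False
¬(Y ⊕ Z) = ¬False = True
¬¬(Y ⊕ Z) = ¬True = False
(Y ↔ W) ⊕ ¬¬(Y ⊕ Z) = True ⊕ False = True
¬((Y ↔ W) ⊕ ¬¬(Y ⊕ Z)) = ¬True = False
W ↔ ¬((Y ↔ W) ⊕ ¬¬(Y ⊕ Z)) = True ↔ False = False
(W ↔ ¬((Y ↔ W) ⊕ ¬¬(Y ⊕ Z))) ↔ X = False ↔ False = True
¬((W ↔ ¬((Y ↔ W) ⊕ ¬¬(Y ⊕ Z))) ↔ X) = ¬True = False
((U ↔ Y) ⊕ ((V ⊕ Z) ⊕ Y)) ↔ ¬((W ↔ ¬((Y ↔ W) ⊕ ¬¬(Y ⊕ Z))) ↔ X) = False ↔ False = True
Z ⊕ (((U ↔ Y) ⊕ ((V ⊕ Z) ⊕ Y)) ↔ ¬((W ↔ ¬((Y ↔ W) ⊕ ¬¬(Y ⊕ Z))) ↔ X)) = True ⊕ True = False
((U ⊕ V) → V) ⊕ (Z ⊕ (((U ↔ Y) ⊕ ((V ⊕ Z) ⊕ Y)) ↔ ¬((W ↔ ¬((Y ↔ W) ⊕ ¬¬(Y ⊕ Z))) ↔ X))) = True ⊕ False = True

True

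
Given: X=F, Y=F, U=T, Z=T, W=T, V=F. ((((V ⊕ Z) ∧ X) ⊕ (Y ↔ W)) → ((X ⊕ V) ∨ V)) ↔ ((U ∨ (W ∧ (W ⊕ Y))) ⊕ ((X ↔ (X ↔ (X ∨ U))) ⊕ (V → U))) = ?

T

V ⊕ Z = F ⊕ T = T
(V ⊕ Z) ∧ X = T ∧ F = F
Y ↔ W = F ↔ T = F
((V ⊕ Z) ∧ X) ⊕ (Y ↔ W) = F ⊕ F = F
X ⊕ V = F ⊕ F = F
(X ⊕ V) ∨ V = F ∨ F = F
(((V ⊕ Z) ∧ X) ⊕ (Y ↔ W)) → ((X ⊕ V) ∨ V) = F → F = T
W ⊕ Y = T ⊕ F = T
W ∧ (W ⊕ Y) = T ∧ T = T
U ∨ (W ∧ (W ⊕ Y)) = T ∨ T = T
X ∨ U = F ∨ T = T
X ↔ (X ∨ U) = F ↔ T = F
X ↔ (X ↔ (X ∨ U)) = F ↔ F = T
V → U = F → T = T
(X ↔ (X ↔ (X ∨ U))) ⊕ (V → U) = T ⊕ T = F
(U ∨ (W ∧ (W ⊕ Y))) ⊕ ((X ↔ (X ↔ (X ∨ U))) ⊕ (V → U)) = T ⊕ F = T
((((V ⊕ Z) ∧ X) ⊕ (Y ↔ W)) → ((X ⊕ V) ∨ V)) ↔ ((U ∨ (W ∧ (W ⊕ Y))) ⊕ ((X ↔ (X ↔ (X ∨ U))) ⊕ (V → U))) = T ↔ T = T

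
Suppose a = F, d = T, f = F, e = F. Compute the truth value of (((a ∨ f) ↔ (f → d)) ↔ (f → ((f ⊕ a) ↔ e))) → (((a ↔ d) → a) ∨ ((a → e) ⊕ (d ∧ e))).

Substituting a=F, d=T, f=F, e=F:
a ∨ f = F ∨ F = F
f → d = F → T = T
(a ∨ f) ↔ (f → d) = F ↔ T = F
f ⊕ a = F ⊕ F = F
(f ⊕ a) ↔ e = F ↔ F = T
f → ((f ⊕ a) ↔ e) = F → T = T
((a ∨ f) ↔ (f → d)) ↔ (f → ((f ⊕ a) ↔ e)) = F ↔ T = F
a ↔ d = F ↔ T = F
(a ↔ d) → a = F → F = T
a → e = F → F = T
d ∧ e = T ∧ F = F
(a → e) ⊕ (d ∧ e) = T ⊕ F = T
((a ↔ d) → a) ∨ ((a → e) ⊕ (d ∧ e)) = T ∨ T = T
(((a ∨ f) ↔ (f → d)) ↔ (f → ((f ⊕ a) ↔ e))) → (((a ↔ d) → a) ∨ ((a → e) ⊕ (d ∧ e))) = F → T = T

T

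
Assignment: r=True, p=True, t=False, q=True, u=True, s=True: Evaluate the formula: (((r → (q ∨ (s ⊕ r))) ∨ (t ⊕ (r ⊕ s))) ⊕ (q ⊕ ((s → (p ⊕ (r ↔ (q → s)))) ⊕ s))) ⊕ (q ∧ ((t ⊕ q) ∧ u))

s ⊕ r = True ⊕ True = False
q ∨ (s ⊕ r) = True ∨ False = True
r → (q ∨ (s ⊕ r)) = True → True = True
r ⊕ s = True ⊕ True = False
t ⊕ (r ⊕ s) = False ⊕ False = False
(r → (q ∨ (s ⊕ r))) ∨ (t ⊕ (r ⊕ s)) = True ∨ False = True
q → s = True → True = True
r ↔ (q → s) = True ↔ True = True
p ⊕ (r ↔ (q → s)) = True ⊕ True = False
s → (p ⊕ (r ↔ (q → s))) = True → False = False
(s → (p ⊕ (r ↔ (q → s)))) ⊕ s = False ⊕ True = True
q ⊕ ((s → (p ⊕ (r ↔ (q → s)))) ⊕ s) = True ⊕ True = False
((r → (q ∨ (s ⊕ r))) ∨ (t ⊕ (r ⊕ s))) ⊕ (q ⊕ ((s → (p ⊕ (r ↔ (q → s)))) ⊕ s)) = True ⊕ False = True
t ⊕ q = False ⊕ True = True
(t ⊕ q) ∧ u = True ∧ True = True
q ∧ ((t ⊕ q) ∧ u) = True ∧ True = True
(((r → (q ∨ (s ⊕ r))) ∨ (t ⊕ (r ⊕ s))) ⊕ (q ⊕ ((s → (p ⊕ (r ↔ (q → s)))) ⊕ s))) ⊕ (q ∧ ((t ⊕ q) ∧ u)) = True ⊕ True = False

False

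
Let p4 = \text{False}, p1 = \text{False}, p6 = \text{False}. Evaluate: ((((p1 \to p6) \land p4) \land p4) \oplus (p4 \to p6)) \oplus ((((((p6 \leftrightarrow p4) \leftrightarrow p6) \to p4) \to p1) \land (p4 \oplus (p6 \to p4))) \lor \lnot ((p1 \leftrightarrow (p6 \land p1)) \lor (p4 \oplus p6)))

\text{True}

Substituting p4=\text{False}, p1=\text{False}, p6=\text{False}:
p1 \to p6 = \text{False} \to \text{False} = \text{True}
(p1 \to p6) \land p4 = \text{True} \land \text{False} = \text{False}
((p1 \to p6) \land p4) \land p4 = \text{False} \land \text{False} = \text{False}
p4 \to p6 = \text{False} \to \text{False} = \text{True}
(((p1 \to p6) \land p4) \land p4) \oplus (p4 \to p6) = \text{False} \oplus \text{True} = \text{True}
p6 \leftrightarrow p4 = \text{False} \leftrightarrow \text{False} = \text{True}
(p6 \leftrightarrow p4) \leftrightarrow p6 = \text{True} \leftrightarrow \text{False} = \text{False}
((p6 \leftrightarrow p4) \leftrightarrow p6) \to p4 = \text{False} \to \text{False} = \text{True}
(((p6 \leftrightarrow p4) \leftrightarrow p6) \to p4) \to p1 = \text{True} \to \text{False} = \text{False}
p6 \to p4 = \text{False} \to \text{False} = \text{True}
p4 \oplus (p6 \to p4) = \text{False} \oplus \text{True} = \text{True}
((((p6 \leftrightarrow p4) \leftrightarrow p6) \to p4) \to p1) \land (p4 \oplus (p6 \to p4)) = \text{False} \land \text{True} = \text{False}
p6 \land p1 = \text{False} \land \text{False} = \text{False}
p1 \leftrightarrow (p6 \land p1) = \text{False} \leftrightarrow \text{False} = \text{True}
p4 \oplus p6 = \text{False} \oplus \text{False} = \text{False}
(p1 \leftrightarrow (p6 \land p1)) \lor (p4 \oplus p6) = \text{True} \lor \text{False} = \text{True}
\lnot ((p1 \leftrightarrow (p6 \land p1)) \lor (p4 \oplus p6)) = \lnot \text{True} = \text{False}
(((((p6 \leftrightarrow p4) \leftrightarrow p6) \to p4) \to p1) \land (p4 \oplus (p6 \to p4))) \lor \lnot ((p1 \leftrightarrow (p6 \land p1)) \lor (p4 \oplus p6)) = \text{False} \lor \text{False} = \text{False}
((((p1 \to p6) \land p4) \land p4) \oplus (p4 \to p6)) \oplus ((((((p6 \leftrightarrow p4) \leftrightarrow p6) \to p4) \to p1) \land (p4 \oplus (p6 \to p4))) \lor \lnot ((p1 \leftrightarrow (p6 \land p1)) \lor (p4 \oplus p6))) = \text{True} \oplus \text{False} = \text{True}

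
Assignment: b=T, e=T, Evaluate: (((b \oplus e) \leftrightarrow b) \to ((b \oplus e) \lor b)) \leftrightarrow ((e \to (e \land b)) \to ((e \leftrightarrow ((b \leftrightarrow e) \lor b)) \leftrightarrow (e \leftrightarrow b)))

b \oplus e = T \oplus T = F
(b \oplus e) \leftrightarrow b = F \leftrightarrow T = F
b \oplus e = T \oplus T = F
(b \oplus e) \lor b = F \lor T = T
((b \oplus e) \leftrightarrow b) \to ((b \oplus e) \lor b) = F \to T = T
e \land b = T \land T = T
e \to (e \land b) = T \to T = T
b \leftrightarrow e = T \leftrightarrow T = T
(b \leftrightarrow e) \lor b = T \lor T = T
e \leftrightarrow ((b \leftrightarrow e) \lor b) = T \leftrightarrow T = T
e \leftrightarrow b = T \leftrightarrow T = T
(e \leftrightarrow ((b \leftrightarrow e) \lor b)) \leftrightarrow (e \leftrightarrow b) = T \leftrightarrow T = T
(e \to (e \land b)) \to ((e \leftrightarrow ((b \leftrightarrow e) \lor b)) \leftrightarrow (e \leftrightarrow b)) = T \to T = T
(((b \oplus e) \leftrightarrow b) \to ((b \oplus e) \lor b)) \leftrightarrow ((e \to (e \land b)) \to ((e \leftrightarrow ((b \leftrightarrow e) \lor b)) \leftrightarrow (e \leftrightarrow b))) = T \leftrightarrow T = T

T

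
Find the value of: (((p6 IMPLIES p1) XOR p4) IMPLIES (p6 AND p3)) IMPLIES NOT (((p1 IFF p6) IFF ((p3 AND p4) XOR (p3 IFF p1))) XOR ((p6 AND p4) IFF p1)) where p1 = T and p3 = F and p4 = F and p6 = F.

T

p6 IMPLIES p1 = F IMPLIES T = T
(p6 IMPLIES p1) XOR p4 = T XOR F = T
p6 AND p3 = F AND F = F
((p6 IMPLIES p1) XOR p4) IMPLIES (p6 AND p3) = T IMPLIES F = F
p1 IFF p6 = T IFF F = F
p3 AND p4 = F AND F = F
p3 IFF p1 = F IFF T = F
(p3 AND p4) XOR (p3 IFF p1) = F XOR F = F
(p1 IFF p6) IFF ((p3 AND p4) XOR (p3 IFF p1)) = F IFF F = T
p6 AND p4 = F AND F = F
(p6 AND p4) IFF p1 = F IFF T = F
((p1 IFF p6) IFF ((p3 AND p4) XOR (p3 IFF p1))) XOR ((p6 AND p4) IFF p1) = T XOR F = T
NOT (((p1 IFF p6) IFF ((p3 AND p4) XOR (p3 IFF p1))) XOR ((p6 AND p4) IFF p1)) = NOT T = F
(((p6 IMPLIES p1) XOR p4) IMPLIES (p6 AND p3)) IMPLIES NOT (((p1 IFF p6) IFF ((p3 AND p4) XOR (p3 IFF p1))) XOR ((p6 AND p4) IFF p1)) = F IMPLIES F = T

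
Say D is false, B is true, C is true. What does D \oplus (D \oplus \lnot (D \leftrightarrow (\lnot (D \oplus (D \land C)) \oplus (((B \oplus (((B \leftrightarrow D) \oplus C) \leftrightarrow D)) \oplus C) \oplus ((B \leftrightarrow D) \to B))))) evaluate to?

\text{False}

D \land C = \text{False} \land \text{True} = \text{False}
D \oplus (D \land C) = \text{False} \oplus \text{False} = \text{False}
\lnot (D \oplus (D \land C)) = \lnot \text{False} = \text{True}
B \leftrightarrow D = \text{True} \leftrightarrow \text{False} = \text{False}
(B \leftrightarrow D) \oplus C = \text{False} \oplus \text{True} = \text{True}
((B \leftrightarrow D) \oplus C) \leftrightarrow D = \text{True} \leftrightarrow \text{False} = \text{False}
B \oplus (((B \leftrightarrow D) \oplus C) \leftrightarrow D) = \text{True} \oplus \text{False} = \text{True}
(B \oplus (((B \leftrightarrow D) \oplus C) \leftrightarrow D)) \oplus C = \text{True} \oplus \text{True} = \text{False}
B \leftrightarrow D = \text{True} \leftrightarrow \text{False} = \text{False}
(B \leftrightarrow D) \to B = \text{False} \to \text{True} = \text{True}
((B \oplus (((B \leftrightarrow D) \oplus C) \leftrightarrow D)) \oplus C) \oplus ((B \leftrightarrow D) \to B) = \text{False} \oplus \text{True} = \text{True}
\lnot (D \oplus (D \land C)) \oplus (((B \oplus (((B \leftrightarrow D) \oplus C) \leftrightarrow D)) \oplus C) \oplus ((B \leftrightarrow D) \to B)) = \text{True} \oplus \text{True} = \text{False}
D \leftrightarrow (\lnot (D \oplus (D \land C)) \oplus (((B \oplus (((B \leftrightarrow D) \oplus C) \leftrightarrow D)) \oplus C) \oplus ((B \leftrightarrow D) \to B))) = \text{False} \leftrightarrow \text{False} = \text{True}
\lnot (D \leftrightarrow (\lnot (D \oplus (D \land C)) \oplus (((B \oplus (((B \leftrightarrow D) \oplus C) \leftrightarrow D)) \oplus C) \oplus ((B \leftrightarrow D) \to B)))) = \lnot \text{True} = \text{False}
D \oplus \lnot (D \leftrightarrow (\lnot (D \oplus (D \land C)) \oplus (((B \oplus (((B \leftrightarrow D) \oplus C) \leftrightarrow D)) \oplus C) \oplus ((B \leftrightarrow D) \to B)))) = \text{False} \oplus \text{False} = \text{False}
D \oplus (D \oplus \lnot (D \leftrightarrow (\lnot (D \oplus (D \land C)) \oplus (((B \oplus (((B \leftrightarrow D) \oplus C) \leftrightarrow D)) \oplus C) \oplus ((B \leftrightarrow D) \to B))))) = \text{False} \oplus \text{False} = \text{False}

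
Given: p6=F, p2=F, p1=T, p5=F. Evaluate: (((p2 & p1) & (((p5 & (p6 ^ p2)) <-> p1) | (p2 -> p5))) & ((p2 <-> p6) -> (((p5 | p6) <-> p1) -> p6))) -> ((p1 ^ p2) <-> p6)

T

p2 & p1 = F & T = F
p6 ^ p2 = F ^ F = F
p5 & (p6 ^ p2) = F & F = F
(p5 & (p6 ^ p2)) <-> p1 = F <-> T = F
p2 -> p5 = F -> F = T
((p5 & (p6 ^ p2)) <-> p1) | (p2 -> p5) = F | T = T
(p2 & p1) & (((p5 & (p6 ^ p2)) <-> p1) | (p2 -> p5)) = F & T = F
p2 <-> p6 = F <-> F = T
p5 | p6 = F | F = F
(p5 | p6) <-> p1 = F <-> T = F
((p5 | p6) <-> p1) -> p6 = F -> F = T
(p2 <-> p6) -> (((p5 | p6) <-> p1) -> p6) = T -> T = T
((p2 & p1) & (((p5 & (p6 ^ p2)) <-> p1) | (p2 -> p5))) & ((p2 <-> p6) -> (((p5 | p6) <-> p1) -> p6)) = F & T = F
p1 ^ p2 = T ^ F = T
(p1 ^ p2) <-> p6 = T <-> F = F
(((p2 & p1) & (((p5 & (p6 ^ p2)) <-> p1) | (p2 -> p5))) & ((p2 <-> p6) -> (((p5 | p6) <-> p1) -> p6))) -> ((p1 ^ p2) <-> p6) = F -> F = T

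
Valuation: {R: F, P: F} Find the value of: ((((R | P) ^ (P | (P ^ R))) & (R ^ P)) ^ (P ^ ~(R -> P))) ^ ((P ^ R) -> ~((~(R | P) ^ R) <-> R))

T

R | P = F | F = F
P ^ R = F ^ F = F
P | (P ^ R) = F | F = F
(R | P) ^ (P | (P ^ R)) = F ^ F = F
R ^ P = F ^ F = F
((R | P) ^ (P | (P ^ R))) & (R ^ P) = F & F = F
R -> P = F -> F = T
~(R -> P) = ~T = F
P ^ ~(R -> P) = F ^ F = F
(((R | P) ^ (P | (P ^ R))) & (R ^ P)) ^ (P ^ ~(R -> P)) = F ^ F = F
P ^ R = F ^ F = F
R | P = F | F = F
~(R | P) = ~F = T
~(R | P) ^ R = T ^ F = T
(~(R | P) ^ R) <-> R = T <-> F = F
~((~(R | P) ^ R) <-> R) = ~F = T
(P ^ R) -> ~((~(R | P) ^ R) <-> R) = F -> T = T
((((R | P) ^ (P | (P ^ R))) & (R ^ P)) ^ (P ^ ~(R -> P))) ^ ((P ^ R) -> ~((~(R | P) ^ R) <-> R)) = F ^ T = T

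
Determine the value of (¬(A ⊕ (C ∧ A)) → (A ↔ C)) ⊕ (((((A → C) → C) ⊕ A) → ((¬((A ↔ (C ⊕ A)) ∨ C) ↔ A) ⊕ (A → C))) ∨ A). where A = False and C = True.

False

C ∧ A = True ∧ False = False
A ⊕ (C ∧ A) = False ⊕ False = False
¬(A ⊕ (C ∧ A)) = ¬False = True
A ↔ C = False ↔ True = False
¬(A ⊕ (C ∧ A)) → (A ↔ C) = True → False = False
A → C = False → True = True
(A → C) → C = True → True = True
((A → C) → C) ⊕ A = True ⊕ False = True
C ⊕ A = True ⊕ False = True
A ↔ (C ⊕ A) = False ↔ True = False
(A ↔ (C ⊕ A)) ∨ C = False ∨ True = True
¬((A ↔ (C ⊕ A)) ∨ C) = ¬True = False
¬((A ↔ (C ⊕ A)) ∨ C) ↔ A = False ↔ False = True
A → C = False → True = True
(¬((A ↔ (C ⊕ A)) ∨ C) ↔ A) ⊕ (A → C) = True ⊕ True = False
(((A → C) → C) ⊕ A) → ((¬((A ↔ (C ⊕ A)) ∨ C) ↔ A) ⊕ (A → C)) = True → False = False
((((A → C) → C) ⊕ A) → ((¬((A ↔ (C ⊕ A)) ∨ C) ↔ A) ⊕ (A → C))) ∨ A = False ∨ False = False
(¬(A ⊕ (C ∧ A)) → (A ↔ C)) ⊕ (((((A → C) → C) ⊕ A) → ((¬((A ↔ (C ⊕ A)) ∨ C) ↔ A) ⊕ (A → C))) ∨ A) = False ⊕ False = False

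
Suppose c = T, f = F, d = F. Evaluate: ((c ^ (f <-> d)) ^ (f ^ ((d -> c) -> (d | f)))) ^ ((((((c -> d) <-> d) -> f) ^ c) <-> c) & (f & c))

F

f <-> d = F <-> F = T
c ^ (f <-> d) = T ^ T = F
d -> c = F -> T = T
d | f = F | F = F
(d -> c) -> (d | f) = T -> F = F
f ^ ((d -> c) -> (d | f)) = F ^ F = F
(c ^ (f <-> d)) ^ (f ^ ((d -> c) -> (d | f))) = F ^ F = F
c -> d = T -> F = F
(c -> d) <-> d = F <-> F = T
((c -> d) <-> d) -> f = T -> F = F
(((c -> d) <-> d) -> f) ^ c = F ^ T = T
((((c -> d) <-> d) -> f) ^ c) <-> c = T <-> T = T
f & c = F & T = F
(((((c -> d) <-> d) -> f) ^ c) <-> c) & (f & c) = T & F = F
((c ^ (f <-> d)) ^ (f ^ ((d -> c) -> (d | f)))) ^ ((((((c -> d) <-> d) -> f) ^ c) <-> c) & (f & c)) = F ^ F = F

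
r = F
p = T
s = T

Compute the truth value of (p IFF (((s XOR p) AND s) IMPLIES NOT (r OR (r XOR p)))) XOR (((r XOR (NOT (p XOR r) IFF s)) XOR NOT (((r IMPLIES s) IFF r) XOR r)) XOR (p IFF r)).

F

s XOR p = T XOR T = F
(s XOR p) AND s = F AND T = F
r XOR p = F XOR T = T
r OR (r XOR p) = F OR T = T
NOT (r OR (r XOR p)) = NOT T = F
((s XOR p) AND s) IMPLIES NOT (r OR (r XOR p)) = F IMPLIES F = T
p IFF (((s XOR p) AND s) IMPLIES NOT (r OR (r XOR p))) = T IFF T = T
p XOR r = T XOR F = T
NOT (p XOR r) = NOT T = F
NOT (p XOR r) IFF s = F IFF T = F
r XOR (NOT (p XOR r) IFF s) = F XOR F = F
r IMPLIES s = F IMPLIES T = T
(r IMPLIES s) IFF r = T IFF F = F
((r IMPLIES s) IFF r) XOR r = F XOR F = F
NOT (((r IMPLIES s) IFF r) XOR r) = NOT F = T
(r XOR (NOT (p XOR r) IFF s)) XOR NOT (((r IMPLIES s) IFF r) XOR r) = F XOR T = T
p IFF r = T IFF F = F
((r XOR (NOT (p XOR r) IFF s)) XOR NOT (((r IMPLIES s) IFF r) XOR r)) XOR (p IFF r) = T XOR F = T
(p IFF (((s XOR p) AND s) IMPLIES NOT (r OR (r XOR p)))) XOR (((r XOR (NOT (p XOR r) IFF s)) XOR NOT (((r IMPLIES s) IFF r) XOR r)) XOR (p IFF r)) = T XOR T = F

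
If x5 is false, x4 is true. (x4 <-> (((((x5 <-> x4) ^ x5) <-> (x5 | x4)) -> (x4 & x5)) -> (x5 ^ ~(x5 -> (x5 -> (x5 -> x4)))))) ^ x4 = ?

x5 <-> x4 = F <-> T = F
(x5 <-> x4) ^ x5 = F ^ F = F
x5 | x4 = F | T = T
((x5 <-> x4) ^ x5) <-> (x5 | x4) = F <-> T = F
x4 & x5 = T & F = F
(((x5 <-> x4) ^ x5) <-> (x5 | x4)) -> (x4 & x5) = F -> F = T
x5 -> x4 = F -> T = T
x5 -> (x5 -> x4) = F -> T = T
x5 -> (x5 -> (x5 -> x4)) = F -> T = T
~(x5 -> (x5 -> (x5 -> x4))) = ~T = F
x5 ^ ~(x5 -> (x5 -> (x5 -> x4))) = F ^ F = F
((((x5 <-> x4) ^ x5) <-> (x5 | x4)) -> (x4 & x5)) -> (x5 ^ ~(x5 -> (x5 -> (x5 -> x4)))) = T -> F = F
x4 <-> (((((x5 <-> x4) ^ x5) <-> (x5 | x4)) -> (x4 & x5)) -> (x5 ^ ~(x5 -> (x5 -> (x5 -> x4))))) = T <-> F = F
(x4 <-> (((((x5 <-> x4) ^ x5) <-> (x5 | x4)) -> (x4 & x5)) -> (x5 ^ ~(x5 -> (x5 -> (x5 -> x4)))))) ^ x4 = F ^ T = T

T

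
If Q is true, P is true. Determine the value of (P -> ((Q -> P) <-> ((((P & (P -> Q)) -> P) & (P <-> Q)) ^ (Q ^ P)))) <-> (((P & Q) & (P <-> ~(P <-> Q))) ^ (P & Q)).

1

Q -> P = 1 -> 1 = 1
P -> Q = 1 -> 1 = 1
P & (P -> Q) = 1 & 1 = 1
(P & (P -> Q)) -> P = 1 -> 1 = 1
P <-> Q = 1 <-> 1 = 1
((P & (P -> Q)) -> P) & (P <-> Q) = 1 & 1 = 1
Q ^ P = 1 ^ 1 = 0
(((P & (P -> Q)) -> P) & (P <-> Q)) ^ (Q ^ P) = 1 ^ 0 = 1
(Q -> P) <-> ((((P & (P -> Q)) -> P) & (P <-> Q)) ^ (Q ^ P)) = 1 <-> 1 = 1
P -> ((Q -> P) <-> ((((P & (P -> Q)) -> P) & (P <-> Q)) ^ (Q ^ P))) = 1 -> 1 = 1
P & Q = 1 & 1 = 1
P <-> Q = 1 <-> 1 = 1
~(P <-> Q) = ~1 = 0
P <-> ~(P <-> Q) = 1 <-> 0 = 0
(P & Q) & (P <-> ~(P <-> Q)) = 1 & 0 = 0
P & Q = 1 & 1 = 1
((P & Q) & (P <-> ~(P <-> Q))) ^ (P & Q) = 0 ^ 1 = 1
(P -> ((Q -> P) <-> ((((P & (P -> Q)) -> P) & (P <-> Q)) ^ (Q ^ P)))) <-> (((P & Q) & (P <-> ~(P <-> Q))) ^ (P & Q)) = 1 <-> 1 = 1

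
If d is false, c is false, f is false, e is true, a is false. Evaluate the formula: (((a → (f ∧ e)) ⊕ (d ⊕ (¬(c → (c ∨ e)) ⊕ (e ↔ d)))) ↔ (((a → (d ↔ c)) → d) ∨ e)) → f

F

Substituting d=F, c=F, f=F, e=T, a=F:
f ∧ e = F ∧ T = F
a → (f ∧ e) = F → F = T
c ∨ e = F ∨ T = T
c → (c ∨ e) = F → T = T
¬(c → (c ∨ e)) = ¬T = F
e ↔ d = T ↔ F = F
¬(c → (c ∨ e)) ⊕ (e ↔ d) = F ⊕ F = F
d ⊕ (¬(c → (c ∨ e)) ⊕ (e ↔ d)) = F ⊕ F = F
(a → (f ∧ e)) ⊕ (d ⊕ (¬(c → (c ∨ e)) ⊕ (e ↔ d))) = T ⊕ F = T
d ↔ c = F ↔ F = T
a → (d ↔ c) = F → T = T
(a → (d ↔ c)) → d = T → F = F
((a → (d ↔ c)) → d) ∨ e = F ∨ T = T
((a → (f ∧ e)) ⊕ (d ⊕ (¬(c → (c ∨ e)) ⊕ (e ↔ d)))) ↔ (((a → (d ↔ c)) → d) ∨ e) = T ↔ T = T
(((a → (f ∧ e)) ⊕ (d ⊕ (¬(c → (c ∨ e)) ⊕ (e ↔ d)))) ↔ (((a → (d ↔ c)) → d) ∨ e)) → f = T → F = F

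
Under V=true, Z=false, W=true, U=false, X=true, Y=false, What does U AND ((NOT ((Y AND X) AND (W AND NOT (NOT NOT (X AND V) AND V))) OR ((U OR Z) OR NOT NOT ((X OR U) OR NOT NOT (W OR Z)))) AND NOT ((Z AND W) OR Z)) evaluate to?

Y AND X = false AND true = false
X AND V = true AND true = true
NOT (X AND V) = NOT true = false
NOT NOT (X AND V) = NOT false = true
NOT NOT (X AND V) AND V = true AND true = true
NOT (NOT NOT (X AND V) AND V) = NOT true = false
W AND NOT (NOT NOT (X AND V) AND V) = true AND false = false
(Y AND X) AND (W AND NOT (NOT NOT (X AND V) AND V)) = false AND false = false
NOT ((Y AND X) AND (W AND NOT (NOT NOT (X AND V) AND V))) = NOT false = true
U OR Z = false OR false = false
X OR U = true OR false = true
W OR Z = true OR false = true
NOT (W OR Z) = NOT true = false
NOT NOT (W OR Z) = NOT false = true
(X OR U) OR NOT NOT (W OR Z) = true OR true = true
NOT ((X OR U) OR NOT NOT (W OR Z)) = NOT true = false
NOT NOT ((X OR U) OR NOT NOT (W OR Z)) = NOT false = true
(U OR Z) OR NOT NOT ((X OR U) OR NOT NOT (W OR Z)) = false OR true = true
NOT ((Y AND X) AND (W AND NOT (NOT NOT (X AND V) AND V))) OR ((U OR Z) OR NOT NOT ((X OR U) OR NOT NOT (W OR Z))) = true OR true = true
Z AND W = false AND true = false
(Z AND W) OR Z = false OR false = false
NOT ((Z AND W) OR Z) = NOT false = true
(NOT ((Y AND X) AND (W AND NOT (NOT NOT (X AND V) AND V))) OR ((U OR Z) OR NOT NOT ((X OR U) OR NOT NOT (W OR Z)))) AND NOT ((Z AND W) OR Z) = true AND true = true
U AND ((NOT ((Y AND X) AND (W AND NOT (NOT NOT (X AND V) AND V))) OR ((U OR Z) OR NOT NOT ((X OR U) OR NOT NOT (W OR Z)))) AND NOT ((Z AND W) OR Z)) = false AND true = false

false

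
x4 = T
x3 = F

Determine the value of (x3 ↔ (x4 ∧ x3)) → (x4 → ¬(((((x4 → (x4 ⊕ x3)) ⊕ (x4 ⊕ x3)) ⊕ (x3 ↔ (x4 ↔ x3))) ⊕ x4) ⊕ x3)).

x4 ∧ x3 = T ∧ F = F
x3 ↔ (x4 ∧ x3) = F ↔ F = T
x4 ⊕ x3 = T ⊕ F = T
x4 → (x4 ⊕ x3) = T → T = T
x4 ⊕ x3 = T ⊕ F = T
(x4 → (x4 ⊕ x3)) ⊕ (x4 ⊕ x3) = T ⊕ T = F
x4 ↔ x3 = T ↔ F = F
x3 ↔ (x4 ↔ x3) = F ↔ F = T
((x4 → (x4 ⊕ x3)) ⊕ (x4 ⊕ x3)) ⊕ (x3 ↔ (x4 ↔ x3)) = F ⊕ T = T
(((x4 → (x4 ⊕ x3)) ⊕ (x4 ⊕ x3)) ⊕ (x3 ↔ (x4 ↔ x3))) ⊕ x4 = T ⊕ T = F
((((x4 → (x4 ⊕ x3)) ⊕ (x4 ⊕ x3)) ⊕ (x3 ↔ (x4 ↔ x3))) ⊕ x4) ⊕ x3 = F ⊕ F = F
¬(((((x4 → (x4 ⊕ x3)) ⊕ (x4 ⊕ x3)) ⊕ (x3 ↔ (x4 ↔ x3))) ⊕ x4) ⊕ x3) = ¬F = T
x4 → ¬(((((x4 → (x4 ⊕ x3)) ⊕ (x4 ⊕ x3)) ⊕ (x3 ↔ (x4 ↔ x3))) ⊕ x4) ⊕ x3) = T → T = T
(x3 ↔ (x4 ∧ x3)) → (x4 → ¬(((((x4 → (x4 ⊕ x3)) ⊕ (x4 ⊕ x3)) ⊕ (x3 ↔ (x4 ↔ x3))) ⊕ x4) ⊕ x3)) = T → T = T

T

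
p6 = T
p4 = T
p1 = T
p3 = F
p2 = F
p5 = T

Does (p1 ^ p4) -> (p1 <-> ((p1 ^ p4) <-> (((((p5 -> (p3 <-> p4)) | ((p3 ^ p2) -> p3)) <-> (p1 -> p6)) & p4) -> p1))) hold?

Substituting p6=T, p4=T, p1=T, p3=F, p2=F, p5=T:
p1 ^ p4 = T ^ T = F
p1 ^ p4 = T ^ T = F
p3 <-> p4 = F <-> T = F
p5 -> (p3 <-> p4) = T -> F = F
p3 ^ p2 = F ^ F = F
(p3 ^ p2) -> p3 = F -> F = T
(p5 -> (p3 <-> p4)) | ((p3 ^ p2) -> p3) = F | T = T
p1 -> p6 = T -> T = T
((p5 -> (p3 <-> p4)) | ((p3 ^ p2) -> p3)) <-> (p1 -> p6) = T <-> T = T
(((p5 -> (p3 <-> p4)) | ((p3 ^ p2) -> p3)) <-> (p1 -> p6)) & p4 = T & T = T
((((p5 -> (p3 <-> p4)) | ((p3 ^ p2) -> p3)) <-> (p1 -> p6)) & p4) -> p1 = T -> T = T
(p1 ^ p4) <-> (((((p5 -> (p3 <-> p4)) | ((p3 ^ p2) -> p3)) <-> (p1 -> p6)) & p4) -> p1) = F <-> T = F
p1 <-> ((p1 ^ p4) <-> (((((p5 -> (p3 <-> p4)) | ((p3 ^ p2) -> p3)) <-> (p1 -> p6)) & p4) -> p1)) = T <-> F = F
(p1 ^ p4) -> (p1 <-> ((p1 ^ p4) <-> (((((p5 -> (p3 <-> p4)) | ((p3 ^ p2) -> p3)) <-> (p1 -> p6)) & p4) -> p1))) = F -> F = T

T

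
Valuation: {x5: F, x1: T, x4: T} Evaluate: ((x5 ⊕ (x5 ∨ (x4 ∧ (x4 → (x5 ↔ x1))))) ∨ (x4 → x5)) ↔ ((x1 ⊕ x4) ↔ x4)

T

Substituting x5=F, x1=T, x4=T:
x5 ↔ x1 = F ↔ T = F
x4 → (x5 ↔ x1) = T → F = F
x4 ∧ (x4 → (x5 ↔ x1)) = T ∧ F = F
x5 ∨ (x4 ∧ (x4 → (x5 ↔ x1))) = F ∨ F = F
x5 ⊕ (x5 ∨ (x4 ∧ (x4 → (x5 ↔ x1)))) = F ⊕ F = F
x4 → x5 = T → F = F
(x5 ⊕ (x5 ∨ (x4 ∧ (x4 → (x5 ↔ x1))))) ∨ (x4 → x5) = F ∨ F = F
x1 ⊕ x4 = T ⊕ T = F
(x1 ⊕ x4) ↔ x4 = F ↔ T = F
((x5 ⊕ (x5 ∨ (x4 ∧ (x4 → (x5 ↔ x1))))) ∨ (x4 → x5)) ↔ ((x1 ⊕ x4) ↔ x4) = F ↔ F = T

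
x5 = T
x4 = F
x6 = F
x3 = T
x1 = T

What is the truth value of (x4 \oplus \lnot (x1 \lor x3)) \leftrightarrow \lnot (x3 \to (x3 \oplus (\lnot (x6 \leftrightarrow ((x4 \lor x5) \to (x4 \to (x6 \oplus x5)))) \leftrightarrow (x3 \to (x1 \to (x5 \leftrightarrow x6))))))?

T

x1 \lor x3 = T \lor T = T
\lnot (x1 \lor x3) = \lnot T = F
x4 \oplus \lnot (x1 \lor x3) = F \oplus F = F
x4 \lor x5 = F \lor T = T
x6 \oplus x5 = F \oplus T = T
x4 \to (x6 \oplus x5) = F \to T = T
(x4 \lor x5) \to (x4 \to (x6 \oplus x5)) = T \to T = T
x6 \leftrightarrow ((x4 \lor x5) \to (x4 \to (x6 \oplus x5))) = F \leftrightarrow T = F
\lnot (x6 \leftrightarrow ((x4 \lor x5) \to (x4 \to (x6 \oplus x5)))) = \lnot F = T
x5 \leftrightarrow x6 = T \leftrightarrow F = F
x1 \to (x5 \leftrightarrow x6) = T \to F = F
x3 \to (x1 \to (x5 \leftrightarrow x6)) = T \to F = F
\lnot (x6 \leftrightarrow ((x4 \lor x5) \to (x4 \to (x6 \oplus x5)))) \leftrightarrow (x3 \to (x1 \to (x5 \leftrightarrow x6))) = T \leftrightarrow F = F
x3 \oplus (\lnot (x6 \leftrightarrow ((x4 \lor x5) \to (x4 \to (x6 \oplus x5)))) \leftrightarrow (x3 \to (x1 \to (x5 \leftrightarrow x6)))) = T \oplus F = T
x3 \to (x3 \oplus (\lnot (x6 \leftrightarrow ((x4 \lor x5) \to (x4 \to (x6 \oplus x5)))) \leftrightarrow (x3 \to (x1 \to (x5 \leftrightarrow x6))))) = T \to T = T
\lnot (x3 \to (x3 \oplus (\lnot (x6 \leftrightarrow ((x4 \lor x5) \to (x4 \to (x6 \oplus x5)))) \leftrightarrow (x3 \to (x1 \to (x5 \leftrightarrow x6)))))) = \lnot T = F
(x4 \oplus \lnot (x1 \lor x3)) \leftrightarrow \lnot (x3 \to (x3 \oplus (\lnot (x6 \leftrightarrow ((x4 \lor x5) \to (x4 \to (x6 \oplus x5)))) \leftrightarrow (x3 \to (x1 \to (x5 \leftrightarrow x6)))))) = F \leftrightarrow F = T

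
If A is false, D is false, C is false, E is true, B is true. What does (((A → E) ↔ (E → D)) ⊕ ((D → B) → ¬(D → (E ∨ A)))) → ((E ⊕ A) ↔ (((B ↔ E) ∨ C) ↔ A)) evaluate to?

A → E = F → T = T
E → D = T → F = F
(A → E) ↔ (E → D) = T ↔ F = F
D → B = F → T = T
E ∨ A = T ∨ F = T
D → (E ∨ A) = F → T = T
¬(D → (E ∨ A)) = ¬T = F
(D → B) → ¬(D → (E ∨ A)) = T → F = F
((A → E) ↔ (E → D)) ⊕ ((D → B) → ¬(D → (E ∨ A))) = F ⊕ F = F
E ⊕ A = T ⊕ F = T
B ↔ E = T ↔ T = T
(B ↔ E) ∨ C = T ∨ F = T
((B ↔ E) ∨ C) ↔ A = T ↔ F = F
(E ⊕ A) ↔ (((B ↔ E) ∨ C) ↔ A) = T ↔ F = F
(((A → E) ↔ (E → D)) ⊕ ((D → B) → ¬(D → (E ∨ A)))) → ((E ⊕ A) ↔ (((B ↔ E) ∨ C) ↔ A)) = F → F = T

T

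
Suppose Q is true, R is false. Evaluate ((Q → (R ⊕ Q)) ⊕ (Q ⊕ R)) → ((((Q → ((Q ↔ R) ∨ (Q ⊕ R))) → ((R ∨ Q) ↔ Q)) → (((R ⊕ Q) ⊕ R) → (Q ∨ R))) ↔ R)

T

R ⊕ Q = F ⊕ T = T
Q → (R ⊕ Q) = T → T = T
Q ⊕ R = T ⊕ F = T
(Q → (R ⊕ Q)) ⊕ (Q ⊕ R) = T ⊕ T = F
Q ↔ R = T ↔ F = F
Q ⊕ R = T ⊕ F = T
(Q ↔ R) ∨ (Q ⊕ R) = F ∨ T = T
Q → ((Q ↔ R) ∨ (Q ⊕ R)) = T → T = T
R ∨ Q = F ∨ T = T
(R ∨ Q) ↔ Q = T ↔ T = T
(Q → ((Q ↔ R) ∨ (Q ⊕ R))) → ((R ∨ Q) ↔ Q) = T → T = T
R ⊕ Q = F ⊕ T = T
(R ⊕ Q) ⊕ R = T ⊕ F = T
Q ∨ R = T ∨ F = T
((R ⊕ Q) ⊕ R) → (Q ∨ R) = T → T = T
((Q → ((Q ↔ R) ∨ (Q ⊕ R))) → ((R ∨ Q) ↔ Q)) → (((R ⊕ Q) ⊕ R) → (Q ∨ R)) = T → T = T
(((Q → ((Q ↔ R) ∨ (Q ⊕ R))) → ((R ∨ Q) ↔ Q)) → (((R ⊕ Q) ⊕ R) → (Q ∨ R))) ↔ R = T ↔ F = F
((Q → (R ⊕ Q)) ⊕ (Q ⊕ R)) → ((((Q → ((Q ↔ R) ∨ (Q ⊕ R))) → ((R ∨ Q) ↔ Q)) → (((R ⊕ Q) ⊕ R) → (Q ∨ R))) ↔ R) = F → F = T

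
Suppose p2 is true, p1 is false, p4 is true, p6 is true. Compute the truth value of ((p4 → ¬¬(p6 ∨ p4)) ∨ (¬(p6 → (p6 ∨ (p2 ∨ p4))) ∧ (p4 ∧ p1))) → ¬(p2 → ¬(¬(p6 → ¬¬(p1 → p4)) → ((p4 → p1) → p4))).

True

p6 ∨ p4 = True ∨ True = True
¬(p6 ∨ p4) = ¬True = False
¬¬(p6 ∨ p4) = ¬False = True
p4 → ¬¬(p6 ∨ p4) = True → True = True
p2 ∨ p4 = True ∨ True = True
p6 ∨ (p2 ∨ p4) = True ∨ True = True
p6 → (p6 ∨ (p2 ∨ p4)) = True → True = True
¬(p6 → (p6 ∨ (p2 ∨ p4))) = ¬True = False
p4 ∧ p1 = True ∧ False = False
¬(p6 → (p6 ∨ (p2 ∨ p4))) ∧ (p4 ∧ p1) = False ∧ False = False
(p4 → ¬¬(p6 ∨ p4)) ∨ (¬(p6 → (p6 ∨ (p2 ∨ p4))) ∧ (p4 ∧ p1)) = True ∨ False = True
p1 → p4 = False → True = True
¬(p1 → p4) = ¬True = False
¬¬(p1 → p4) = ¬False = True
p6 → ¬¬(p1 → p4) = True → True = True
¬(p6 → ¬¬(p1 → p4)) = ¬True = False
p4 → p1 = True → False = False
(p4 → p1) → p4 = False → True = True
¬(p6 → ¬¬(p1 → p4)) → ((p4 → p1) → p4) = False → True = True
¬(¬(p6 → ¬¬(p1 → p4)) → ((p4 → p1) → p4)) = ¬True = False
p2 → ¬(¬(p6 → ¬¬(p1 → p4)) → ((p4 → p1) → p4)) = True → False = False
¬(p2 → ¬(¬(p6 → ¬¬(p1 → p4)) → ((p4 → p1) → p4))) = ¬False = True
((p4 → ¬¬(p6 ∨ p4)) ∨ (¬(p6 → (p6 ∨ (p2 ∨ p4))) ∧ (p4 ∧ p1))) → ¬(p2 → ¬(¬(p6 → ¬¬(p1 → p4)) → ((p4 → p1) → p4))) = True → True = True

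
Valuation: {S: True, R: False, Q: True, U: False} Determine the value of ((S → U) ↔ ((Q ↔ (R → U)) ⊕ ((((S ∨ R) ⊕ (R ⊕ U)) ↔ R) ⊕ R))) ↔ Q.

False

S → U = True → False = False
R → U = False → False = True
Q ↔ (R → U) = True ↔ True = True
S ∨ R = True ∨ False = True
R ⊕ U = False ⊕ False = False
(S ∨ R) ⊕ (R ⊕ U) = True ⊕ False = True
((S ∨ R) ⊕ (R ⊕ U)) ↔ R = True ↔ False = False
(((S ∨ R) ⊕ (R ⊕ U)) ↔ R) ⊕ R = False ⊕ False = False
(Q ↔ (R → U)) ⊕ ((((S ∨ R) ⊕ (R ⊕ U)) ↔ R) ⊕ R) = True ⊕ False = True
(S → U) ↔ ((Q ↔ (R → U)) ⊕ ((((S ∨ R) ⊕ (R ⊕ U)) ↔ R) ⊕ R)) = False ↔ True = False
((S → U) ↔ ((Q ↔ (R → U)) ⊕ ((((S ∨ R) ⊕ (R ⊕ U)) ↔ R) ⊕ R))) ↔ Q = False ↔ True = False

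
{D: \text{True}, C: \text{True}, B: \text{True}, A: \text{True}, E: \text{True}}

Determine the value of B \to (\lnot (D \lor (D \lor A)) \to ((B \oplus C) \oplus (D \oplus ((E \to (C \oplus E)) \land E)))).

D \lor A = \text{True} \lor \text{True} = \text{True}
D \lor (D \lor A) = \text{True} \lor \text{True} = \text{True}
\lnot (D \lor (D \lor A)) = \lnot \text{True} = \text{False}
B \oplus C = \text{True} \oplus \text{True} = \text{False}
C \oplus E = \text{True} \oplus \text{True} = \text{False}
E \to (C \oplus E) = \text{True} \to \text{False} = \text{False}
(E \to (C \oplus E)) \land E = \text{False} \land \text{True} = \text{False}
D \oplus ((E \to (C \oplus E)) \land E) = \text{True} \oplus \text{False} = \text{True}
(B \oplus C) \oplus (D \oplus ((E \to (C \oplus E)) \land E)) = \text{False} \oplus \text{True} = \text{True}
\lnot (D \lor (D \lor A)) \to ((B \oplus C) \oplus (D \oplus ((E \to (C \oplus E)) \land E))) = \text{False} \to \text{True} = \text{True}
B \to (\lnot (D \lor (D \lor A)) \to ((B \oplus C) \oplus (D \oplus ((E \to (C \oplus E)) \land E)))) = \text{True} \to \text{True} = \text{True}

\text{True}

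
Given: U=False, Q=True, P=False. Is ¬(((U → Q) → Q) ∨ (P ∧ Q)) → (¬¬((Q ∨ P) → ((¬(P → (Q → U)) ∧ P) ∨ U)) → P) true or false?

True

U → Q = False → True = True
(U → Q) → Q = True → True = True
P ∧ Q = False ∧ True = False
((U → Q) → Q) ∨ (P ∧ Q) = True ∨ False = True
¬(((U → Q) → Q) ∨ (P ∧ Q)) = ¬True = False
Q ∨ P = True ∨ False = True
Q → U = True → False = False
P → (Q → U) = False → False = True
¬(P → (Q → U)) = ¬True = False
¬(P → (Q → U)) ∧ P = False ∧ False = False
(¬(P → (Q → U)) ∧ P) ∨ U = False ∨ False = False
(Q ∨ P) → ((¬(P → (Q → U)) ∧ P) ∨ U) = True → False = False
¬((Q ∨ P) → ((¬(P → (Q → U)) ∧ P) ∨ U)) = ¬False = True
¬¬((Q ∨ P) → ((¬(P → (Q → U)) ∧ P) ∨ U)) = ¬True = False
¬¬((Q ∨ P) → ((¬(P → (Q → U)) ∧ P) ∨ U)) → P = False → False = True
¬(((U → Q) → Q) ∨ (P ∧ Q)) → (¬¬((Q ∨ P) → ((¬(P → (Q → U)) ∧ P) ∨ U)) → P) = False → True = True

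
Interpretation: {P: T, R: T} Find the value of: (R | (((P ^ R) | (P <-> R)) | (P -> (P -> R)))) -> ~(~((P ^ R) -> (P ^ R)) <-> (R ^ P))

P ^ R = T ^ T = F
P <-> R = T <-> T = T
(P ^ R) | (P <-> R) = F | T = T
P -> R = T -> T = T
P -> (P -> R) = T -> T = T
((P ^ R) | (P <-> R)) | (P -> (P -> R)) = T | T = T
R | (((P ^ R) | (P <-> R)) | (P -> (P -> R))) = T | T = T
P ^ R = T ^ T = F
P ^ R = T ^ T = F
(P ^ R) -> (P ^ R) = F -> F = T
~((P ^ R) -> (P ^ R)) = ~T = F
R ^ P = T ^ T = F
~((P ^ R) -> (P ^ R)) <-> (R ^ P) = F <-> F = T
~(~((P ^ R) -> (P ^ R)) <-> (R ^ P)) = ~T = F
(R | (((P ^ R) | (P <-> R)) | (P -> (P -> R)))) -> ~(~((P ^ R) -> (P ^ R)) <-> (R ^ P)) = T -> F = F

F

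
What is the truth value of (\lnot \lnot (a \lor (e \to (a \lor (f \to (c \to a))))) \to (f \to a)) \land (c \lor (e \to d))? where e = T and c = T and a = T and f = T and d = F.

T

c \to a = T \to T = T
f \to (c \to a) = T \to T = T
a \lor (f \to (c \to a)) = T \lor T = T
e \to (a \lor (f \to (c \to a))) = T \to T = T
a \lor (e \to (a \lor (f \to (c \to a)))) = T \lor T = T
\lnot (a \lor (e \to (a \lor (f \to (c \to a))))) = \lnot T = F
\lnot \lnot (a \lor (e \to (a \lor (f \to (c \to a))))) = \lnot F = T
f \to a = T \to T = T
\lnot \lnot (a \lor (e \to (a \lor (f \to (c \to a))))) \to (f \to a) = T \to T = T
e \to d = T \to F = F
c \lor (e \to d) = T \lor F = T
(\lnot \lnot (a \lor (e \to (a \lor (f \to (c \to a))))) \to (f \to a)) \land (c \lor (e \to d)) = T \land T = T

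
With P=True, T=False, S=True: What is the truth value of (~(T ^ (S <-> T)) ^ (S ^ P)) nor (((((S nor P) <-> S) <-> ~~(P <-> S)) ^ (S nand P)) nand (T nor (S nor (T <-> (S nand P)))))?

S <-> T = True <-> False = False
T ^ (S <-> T) = False ^ False = False
~(T ^ (S <-> T)) = ~False = True
S ^ P = True ^ True = False
~(T ^ (S <-> T)) ^ (S ^ P) = True ^ False = True
S nor P = True nor True = False
(S nor P) <-> S = False <-> True = False
P <-> S = True <-> True = True
~(P <-> S) = ~True = False
~~(P <-> S) = ~False = True
((S nor P) <-> S) <-> ~~(P <-> S) = False <-> True = False
S nand P = True nand True = False
(((S nor P) <-> S) <-> ~~(P <-> S)) ^ (S nand P) = False ^ False = False
S nand P = True nand True = False
T <-> (S nand P) = False <-> False = True
S nor (T <-> (S nand P)) = True nor True = False
T nor (S nor (T <-> (S nand P))) = False nor False = True
((((S nor P) <-> S) <-> ~~(P <-> S)) ^ (S nand P)) nand (T nor (S nor (T <-> (S nand P)))) = False nand True = True
(~(T ^ (S <-> T)) ^ (S ^ P)) nor (((((S nor P) <-> S) <-> ~~(P <-> S)) ^ (S nand P)) nand (T nor (S nor (T <-> (S nand P))))) = True nor True = False

False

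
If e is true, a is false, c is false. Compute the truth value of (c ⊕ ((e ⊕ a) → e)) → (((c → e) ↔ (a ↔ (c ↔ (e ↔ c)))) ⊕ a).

e ⊕ a = T ⊕ F = T
(e ⊕ a) → e = T → T = T
c ⊕ ((e ⊕ a) → e) = F ⊕ T = T
c → e = F → T = T
e ↔ c = T ↔ F = F
c ↔ (e ↔ c) = F ↔ F = T
a ↔ (c ↔ (e ↔ c)) = F ↔ T = F
(c → e) ↔ (a ↔ (c ↔ (e ↔ c))) = T ↔ F = F
((c → e) ↔ (a ↔ (c ↔ (e ↔ c)))) ⊕ a = F ⊕ F = F
(c ⊕ ((e ⊕ a) → e)) → (((c → e) ↔ (a ↔ (c ↔ (e ↔ c)))) ⊕ a) = T → F = F

F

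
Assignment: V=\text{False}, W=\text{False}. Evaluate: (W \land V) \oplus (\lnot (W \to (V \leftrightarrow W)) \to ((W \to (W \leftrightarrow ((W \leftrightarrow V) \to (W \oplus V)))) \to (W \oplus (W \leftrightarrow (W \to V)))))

\text{True}

Substituting V=\text{False}, W=\text{False}:
W \land V = \text{False} \land \text{False} = \text{False}
V \leftrightarrow W = \text{False} \leftrightarrow \text{False} = \text{True}
W \to (V \leftrightarrow W) = \text{False} \to \text{True} = \text{True}
\lnot (W \to (V \leftrightarrow W)) = \lnot \text{True} = \text{False}
W \leftrightarrow V = \text{False} \leftrightarrow \text{False} = \text{True}
W \oplus V = \text{False} \oplus \text{False} = \text{False}
(W \leftrightarrow V) \to (W \oplus V) = \text{True} \to \text{False} = \text{False}
W \leftrightarrow ((W \leftrightarrow V) \to (W \oplus V)) = \text{False} \leftrightarrow \text{False} = \text{True}
W \to (W \leftrightarrow ((W \leftrightarrow V) \to (W \oplus V))) = \text{False} \to \text{True} = \text{True}
W \to V = \text{False} \to \text{False} = \text{True}
W \leftrightarrow (W \to V) = \text{False} \leftrightarrow \text{True} = \text{False}
W \oplus (W \leftrightarrow (W \to V)) = \text{False} \oplus \text{False} = \text{False}
(W \to (W \leftrightarrow ((W \leftrightarrow V) \to (W \oplus V)))) \to (W \oplus (W \leftrightarrow (W \to V))) = \text{True} \to \text{False} = \text{False}
\lnot (W \to (V \leftrightarrow W)) \to ((W \to (W \leftrightarrow ((W \leftrightarrow V) \to (W \oplus V)))) \to (W \oplus (W \leftrightarrow (W \to V)))) = \text{False} \to \text{False} = \text{True}
(W \land V) \oplus (\lnot (W \to (V \leftrightarrow W)) \to ((W \to (W \leftrightarrow ((W \leftrightarrow V) \to (W \oplus V)))) \to (W \oplus (W \leftrightarrow (W \to V))))) = \text{False} \oplus \text{True} = \text{True}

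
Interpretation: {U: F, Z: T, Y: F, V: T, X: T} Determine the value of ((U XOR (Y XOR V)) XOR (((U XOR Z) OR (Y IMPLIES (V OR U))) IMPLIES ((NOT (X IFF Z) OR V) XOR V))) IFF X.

Y XOR V = F XOR T = T
U XOR (Y XOR V) = F XOR T = T
U XOR Z = F XOR T = T
V OR U = T OR F = T
Y IMPLIES (V OR U) = F IMPLIES T = T
(U XOR Z) OR (Y IMPLIES (V OR U)) = T OR T = T
X IFF Z = T IFF T = T
NOT (X IFF Z) = NOT T = F
NOT (X IFF Z) OR V = F OR T = T
(NOT (X IFF Z) OR V) XOR V = T XOR T = F
((U XOR Z) OR (Y IMPLIES (V OR U))) IMPLIES ((NOT (X IFF Z) OR V) XOR V) = T IMPLIES F = F
(U XOR (Y XOR V)) XOR (((U XOR Z) OR (Y IMPLIES (V OR U))) IMPLIES ((NOT (X IFF Z) OR V) XOR V)) = T XOR F = T
((U XOR (Y XOR V)) XOR (((U XOR Z) OR (Y IMPLIES (V OR U))) IMPLIES ((NOT (X IFF Z) OR V) XOR V))) IFF X = T IFF T = T

T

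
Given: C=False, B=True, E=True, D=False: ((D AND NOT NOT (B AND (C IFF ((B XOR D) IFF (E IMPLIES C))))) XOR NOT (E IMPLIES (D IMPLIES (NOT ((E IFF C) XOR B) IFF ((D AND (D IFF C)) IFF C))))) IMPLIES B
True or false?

True

Substituting C=False, B=True, E=True, D=False:
B XOR D = True XOR False = True
E IMPLIES C = True IMPLIES False = False
(B XOR D) IFF (E IMPLIES C) = True IFF False = False
C IFF ((B XOR D) IFF (E IMPLIES C)) = False IFF False = True
B AND (C IFF ((B XOR D) IFF (E IMPLIES C))) = True AND True = True
NOT (B AND (C IFF ((B XOR D) IFF (E IMPLIES C)))) = NOT True = False
NOT NOT (B AND (C IFF ((B XOR D) IFF (E IMPLIES C)))) = NOT False = True
D AND NOT NOT (B AND (C IFF ((B XOR D) IFF (E IMPLIES C)))) = False AND True = False
E IFF C = True IFF False = False
(E IFF C) XOR B = False XOR True = True
NOT ((E IFF C) XOR B) = NOT True = False
D IFF C = False IFF False = True
D AND (D IFF C) = False AND True = False
(D AND (D IFF C)) IFF C = False IFF False = True
NOT ((E IFF C) XOR B) IFF ((D AND (D IFF C)) IFF C) = False IFF True = False
D IMPLIES (NOT ((E IFF C) XOR B) IFF ((D AND (D IFF C)) IFF C)) = False IMPLIES False = True
E IMPLIES (D IMPLIES (NOT ((E IFF C) XOR B) IFF ((D AND (D IFF C)) IFF C))) = True IMPLIES True = True
NOT (E IMPLIES (D IMPLIES (NOT ((E IFF C) XOR B) IFF ((D AND (D IFF C)) IFF C)))) = NOT True = False
(D AND NOT NOT (B AND (C IFF ((B XOR D) IFF (E IMPLIES C))))) XOR NOT (E IMPLIES (D IMPLIES (NOT ((E IFF C) XOR B) IFF ((D AND (D IFF C)) IFF C)))) = False XOR False = False
((D AND NOT NOT (B AND (C IFF ((B XOR D) IFF (E IMPLIES C))))) XOR NOT (E IMPLIES (D IMPLIES (NOT ((E IFF C) XOR B) IFF ((D AND (D IFF C)) IFF C))))) IMPLIES B = False IMPLIES True = True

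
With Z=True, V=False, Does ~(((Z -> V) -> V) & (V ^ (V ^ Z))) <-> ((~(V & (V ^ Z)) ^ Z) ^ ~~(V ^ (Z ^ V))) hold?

Substituting Z=True, V=False:
Z -> V = True -> False = False
(Z -> V) -> V = False -> False = True
V ^ Z = False ^ True = True
V ^ (V ^ Z) = False ^ True = True
((Z -> V) -> V) & (V ^ (V ^ Z)) = True & True = True
~(((Z -> V) -> V) & (V ^ (V ^ Z))) = ~True = False
V ^ Z = False ^ True = True
V & (V ^ Z) = False & True = False
~(V & (V ^ Z)) = ~False = True
~(V & (V ^ Z)) ^ Z = True ^ True = False
Z ^ V = True ^ False = True
V ^ (Z ^ V) = False ^ True = True
~(V ^ (Z ^ V)) = ~True = False
~~(V ^ (Z ^ V)) = ~False = True
(~(V & (V ^ Z)) ^ Z) ^ ~~(V ^ (Z ^ V)) = False ^ True = True
~(((Z -> V) -> V) & (V ^ (V ^ Z))) <-> ((~(V & (V ^ Z)) ^ Z) ^ ~~(V ^ (Z ^ V))) = False <-> True = False

False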